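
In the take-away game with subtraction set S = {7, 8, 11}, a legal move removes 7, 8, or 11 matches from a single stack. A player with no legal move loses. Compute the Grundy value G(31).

1

G(0) = 0
G(1) = mex{} = 0
G(2) = mex{} = 0
G(3) = mex{} = 0
G(4) = mex{} = 0
G(5) = mex{} = 0
G(6) = mex{} = 0
G(7) = mex{0} = 1
G(8) = mex{0,0} = 1
G(9) = mex{0,0} = 1
G(10) = mex{0,0} = 1
G(11) = mex{0,0,0} = 1
G(12) = mex{0,0,0} = 1
G(13) = mex{0,0,0} = 1
G(14) = mex{1,0,0} = 2
G(15) = mex{1,1,0} = 2
G(16) = mex{1,1,0} = 2
G(17) = mex{1,1,0} = 2
G(18) = mex{1,1,1} = 0
G(19) = mex{1,1,1} = 0
G(20) = mex{1,1,1} = 0
G(21) = mex{2,1,1} = 0
G(22) = mex{2,2,1} = 0
G(23) = mex{2,2,1} = 0
G(24) = mex{2,2,1} = 0
G(25) = mex{0,2,2} = 1
G(26) = mex{0,0,2} = 1
G(27) = mex{0,0,2} = 1
G(28) = mex{0,0,2} = 1
G(29) = mex{0,0,0} = 1
G(30) = mex{0,0,0} = 1
G(31) = mex{0,0,0} = 1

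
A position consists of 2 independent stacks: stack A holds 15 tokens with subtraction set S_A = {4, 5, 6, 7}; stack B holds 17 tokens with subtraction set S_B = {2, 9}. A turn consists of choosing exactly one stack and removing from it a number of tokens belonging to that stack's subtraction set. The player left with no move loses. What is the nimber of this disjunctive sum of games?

0

Stack A, S = {4, 5, 6, 7}:
G(0) = 0
G(1) = mex{} = 0
G(2) = mex{} = 0
G(3) = mex{} = 0
G(4) = mex{0} = 1
G(5) = mex{0,0} = 1
G(6) = mex{0,0,0} = 1
G(7) = mex{0,0,0,0} = 1
G(8) = mex{1,0,0,0} = 2
G(9) = mex{1,1,0,0} = 2
G(10) = mex{1,1,1,0} = 2
G(11) = mex{1,1,1,1} = 0
G(12) = mex{2,1,1,1} = 0
G(13) = mex{2,2,1,1} = 0
G(14) = mex{2,2,2,1} = 0
G(15) = mex{0,2,2,2} = 1
G_A(15) = 1.
Stack B, S = {2, 9}:
n :  0  1  2  3  4  5  6  7  8  9 10 11 12 13 14 15 16 17
G :  0  0  1  1  0  0  1  1  0  2  1  0  0  1  1  0  0  1
G_B(17) = 1.
Combined Grundy value = 1 ⊕ 1 = 0.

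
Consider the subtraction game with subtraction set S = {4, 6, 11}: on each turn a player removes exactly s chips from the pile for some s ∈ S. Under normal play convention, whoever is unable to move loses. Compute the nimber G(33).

G(0) = 0
G(1) = mex{} = 0
G(2) = mex{} = 0
G(3) = mex{} = 0
G(4) = mex{0} = 1
G(5) = mex{0} = 1
G(6) = mex{0,0} = 1
G(7) = mex{0,0} = 1
G(8) = mex{1,0} = 2
G(9) = mex{1,0} = 2
G(10) = mex{1,1} = 0
G(11) = mex{1,1,0} = 2
G(12) = mex{2,1,0} = 3
G(13) = mex{2,1,0} = 3
G(14) = mex{0,2,0} = 1
G(15) = mex{2,2,1} = 0
G(16) = mex{3,0,1} = 2
G(17) = mex{3,2,1} = 0
G(18) = mex{1,3,1} = 0
G(19) = mex{0,3,2} = 1
G(20) = mex{2,1,2} = 0
G(21) = mex{0,0,0} = 1
G(22) = mex{0,2,2} = 1
G(23) = mex{1,0,3} = 2
G(24) = mex{0,0,3} = 1
G(25) = mex{1,1,1} = 0
G(26) = mex{1,0,0} = 2
G(27) = mex{2,1,2} = 0
G(28) = mex{1,1,0} = 2
G(29) = mex{0,2,0} = 1
G(30) = mex{2,1,1} = 0
G(31) = mex{0,0,0} = 1
G(32) = mex{2,2,1} = 0
G(33) = mex{1,0,1} = 2

2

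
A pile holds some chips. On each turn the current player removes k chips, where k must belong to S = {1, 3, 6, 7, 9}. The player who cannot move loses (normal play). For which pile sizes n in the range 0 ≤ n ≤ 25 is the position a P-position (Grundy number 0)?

G(0) = 0
G(1) = mex{0} = 1
G(2) = mex{1} = 0
G(3) = mex{0,0} = 1
G(4) = mex{1,1} = 0
G(5) = mex{0,0} = 1
G(6) = mex{1,1,0} = 2
G(7) = mex{2,0,1,0} = 3
G(8) = mex{3,1,0,1} = 2
G(9) = mex{2,2,1,0,0} = 3
G(10) = mex{3,3,0,1,1} = 2
G(11) = mex{2,2,1,0,0} = 3
G(12) = mex{3,3,2,1,1} = 0
G(13) = mex{0,2,3,2,0} = 1
G(14) = mex{1,3,2,3,1} = 0
G(15) = mex{0,0,3,2,2} = 1
G(16) = mex{1,1,2,3,3} = 0
G(17) = mex{0,0,3,2,2} = 1
G(18) = mex{1,1,0,3,3} = 2
G(19) = mex{2,0,1,0,2} = 3
G(20) = mex{3,1,0,1,3} = 2
G(21) = mex{2,2,1,0,0} = 3
G(22) = mex{3,3,0,1,1} = 2
G(23) = mex{2,2,1,0,0} = 3
G(24) = mex{3,3,2,1,1} = 0
G(25) = mex{0,2,3,2,0} = 1
P-positions are exactly the n with G(n) = 0.

0, 2, 4, 12, 14, 16, 24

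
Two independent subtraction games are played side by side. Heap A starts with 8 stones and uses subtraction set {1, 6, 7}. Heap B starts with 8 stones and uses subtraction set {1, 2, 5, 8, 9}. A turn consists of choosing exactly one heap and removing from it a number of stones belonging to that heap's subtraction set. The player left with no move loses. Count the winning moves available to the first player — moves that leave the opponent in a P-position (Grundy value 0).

0

Heap A, S = {1, 6, 7}:
G(0) = 0
G(1) = mex{0} = 1
G(2) = mex{1} = 0
G(3) = mex{0} = 1
G(4) = mex{1} = 0
G(5) = mex{0} = 1
G(6) = mex{1,0} = 2
G(7) = mex{2,1,0} = 3
G(8) = mex{3,0,1} = 2
G_A(8) = 2.
Heap B, S = {1, 2, 5, 8, 9}:
G(0) = 0
G(1) = mex{0} = 1
G(2) = mex{1,0} = 2
G(3) = mex{2,1} = 0
G(4) = mex{0,2} = 1
G(5) = mex{1,0,0} = 2
G(6) = mex{2,1,1} = 0
G(7) = mex{0,2,2} = 1
G(8) = mex{1,0,0,0} = 2
G_B(8) = 2.
Combined Grundy value = 2 ⊕ 2 = 0.
A winning move leaves total XOR = 0, i.e. changes one component's Grundy value g to g ⊕ X where X is the current total.
Heap A: target g' = 2⊕0 = 2, but every legal move changes the Grundy value (mex property), so 0 moves.
Heap B: target g' = 2⊕0 = 2, but every legal move changes the Grundy value (mex property), so 0 moves.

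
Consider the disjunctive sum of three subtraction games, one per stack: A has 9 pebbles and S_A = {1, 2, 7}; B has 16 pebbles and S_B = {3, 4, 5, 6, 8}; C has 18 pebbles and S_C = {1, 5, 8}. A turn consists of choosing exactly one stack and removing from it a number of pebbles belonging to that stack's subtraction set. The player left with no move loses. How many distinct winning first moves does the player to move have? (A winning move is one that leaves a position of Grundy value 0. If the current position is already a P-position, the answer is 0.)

Stack A, S = {1, 2, 7}:
n : 0 1 2 3 4 5 6 7 8 9
G : 0 1 2 0 1 2 0 1 2 0
G_A(9) = 0.
Stack B, S = {3, 4, 5, 6, 8}:
G(0) = 0
G(1) = mex{} = 0
G(2) = mex{} = 0
G(3) = mex{0} = 1
G(4) = mex{0,0} = 1
G(5) = mex{0,0,0} = 1
G(6) = mex{1,0,0,0} = 2
G(7) = mex{1,1,0,0} = 2
G(8) = mex{1,1,1,0,0} = 2
G(9) = mex{2,1,1,1,0} = 3
G(10) = mex{2,2,1,1,0} = 3
G(11) = mex{2,2,2,1,1} = 0
G(12) = mex{3,2,2,2,1} = 0
G(13) = mex{3,3,2,2,1} = 0
G(14) = mex{0,3,3,2,2} = 1
G(15) = mex{0,0,3,3,2} = 1
G(16) = mex{0,0,0,3,2} = 1
G_B(16) = 1.
Stack C, S = {1, 5, 8}:
n :  0  1  2  3  4  5  6  7  8  9 10 11 12 13 14 15 16 17 18
G :  0  1  0  1  0  1  0  1  2  3  2  3  2  0  1  0  1  0  1
G_C(18) = 1.
Combined Grundy value = 0 ⊕ 1 ⊕ 1 = 0.
A winning move leaves total XOR = 0, i.e. changes one component's Grundy value g to g ⊕ X where X is the current total.
Stack A: target g' = 0⊕0 = 0, but every legal move changes the Grundy value (mex property), so 0 moves.
Stack B: target g' = 1⊕0 = 1, but every legal move changes the Grundy value (mex property), so 0 moves.
Stack C: target g' = 1⊕0 = 1, but every legal move changes the Grundy value (mex property), so 0 moves.

0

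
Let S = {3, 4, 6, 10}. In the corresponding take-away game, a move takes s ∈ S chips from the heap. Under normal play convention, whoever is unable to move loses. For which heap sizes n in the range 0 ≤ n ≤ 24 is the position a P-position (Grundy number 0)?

G(0) = 0
G(1) = mex{} = 0
G(2) = mex{} = 0
G(3) = mex{0} = 1
G(4) = mex{0,0} = 1
G(5) = mex{0,0} = 1
G(6) = mex{1,0,0} = 2
G(7) = mex{1,1,0} = 2
G(8) = mex{1,1,0} = 2
G(9) = mex{2,1,1} = 0
G(10) = mex{2,2,1,0} = 3
G(11) = mex{2,2,1,0} = 3
G(12) = mex{0,2,2,0} = 1
G(13) = mex{3,0,2,1} = 4
G(14) = mex{3,3,2,1} = 0
G(15) = mex{1,3,0,1} = 2
G(16) = mex{4,1,3,2} = 0
G(17) = mex{0,4,3,2} = 1
G(18) = mex{2,0,1,2} = 3
G(19) = mex{0,2,4,0} = 1
G(20) = mex{1,0,0,3} = 2
G(21) = mex{3,1,2,3} = 0
G(22) = mex{1,3,0,1} = 2
G(23) = mex{2,1,1,4} = 0
G(24) = mex{0,2,3,0} = 1
P-positions are exactly the n with G(n) = 0.

0, 1, 2, 9, 14, 16, 21, 23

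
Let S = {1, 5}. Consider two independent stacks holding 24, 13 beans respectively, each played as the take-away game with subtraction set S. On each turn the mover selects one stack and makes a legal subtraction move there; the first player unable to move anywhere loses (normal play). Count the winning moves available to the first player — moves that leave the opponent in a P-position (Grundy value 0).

All stacks use S = {1, 5}:
G(0) = 0
G(1) = mex{0} = 1
G(2) = mex{1} = 0
G(3) = mex{0} = 1
G(4) = mex{1} = 0
G(5) = mex{0,0} = 1
G(6) = mex{1,1} = 0
G(7) = mex{0,0} = 1
G(8) = mex{1,1} = 0
G(9) = mex{0,0} = 1
G(10) = mex{1,1} = 0
G(11) = mex{0,0} = 1
G(12) = mex{1,1} = 0
G(13) = mex{0,0} = 1
G(14) = mex{1,1} = 0
G(15) = mex{0,0} = 1
G(16) = mex{1,1} = 0
G(17) = mex{0,0} = 1
G(18) = mex{1,1} = 0
G(19) = mex{0,0} = 1
G(20) = mex{1,1} = 0
G(21) = mex{0,0} = 1
G(22) = mex{1,1} = 0
G(23) = mex{0,0} = 1
G(24) = mex{1,1} = 0
Stack A: G(24) = 0.
Stack B: G(13) = 1.
Combined Grundy value = 0 ⊕ 1 = 1.
A winning move leaves total XOR = 0, i.e. changes one component's Grundy value g to g ⊕ X where X is the current total.
Stack A: need g' = 0⊕1 = 1. Options: 24−1→G=1, 24−5→G=1. Hits: 2.
Stack B: need g' = 1⊕1 = 0. Options: 13−1→G=0, 13−5→G=0. Hits: 2.

4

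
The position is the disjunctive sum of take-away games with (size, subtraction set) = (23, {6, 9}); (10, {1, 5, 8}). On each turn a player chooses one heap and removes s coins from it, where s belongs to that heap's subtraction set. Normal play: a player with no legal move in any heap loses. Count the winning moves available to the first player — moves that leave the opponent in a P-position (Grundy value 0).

Heap A, S = {6, 9}:
n :  0  1  2  3  4  5  6  7  8  9 10 11 12 13 14 15 16 17 18 19 20 21 22 23
G :  0  0  0  0  0  0  1  1  1  1  1  1  2  2  2  0  0  0  0  0  0  1  1  1
G_A(23) = 1.
Heap B, S = {1, 5, 8}:
n :  0  1  2  3  4  5  6  7  8  9 10
G :  0  1  0  1  0  1  0  1  2  3  2
G_B(10) = 2.
Combined Grundy value = 1 ⊕ 2 = 3.
A winning move leaves total XOR = 0, i.e. changes one component's Grundy value g to g ⊕ X where X is the current total.
Heap A: need g' = 1⊕3 = 2. Options: 23−6→G=0, 23−9→G=2. Hits: 1.
Heap B: need g' = 2⊕3 = 1. Options: 10−1→G=3, 10−5→G=1, 10−8→G=0. Hits: 1.

2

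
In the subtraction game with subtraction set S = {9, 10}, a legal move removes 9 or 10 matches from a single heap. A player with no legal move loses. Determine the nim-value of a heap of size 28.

1

G(0) = 0
G(1) = mex{} = 0
G(2) = mex{} = 0
G(3) = mex{} = 0
G(4) = mex{} = 0
G(5) = mex{} = 0
G(6) = mex{} = 0
G(7) = mex{} = 0
G(8) = mex{} = 0
G(9) = mex{0} = 1
G(10) = mex{0,0} = 1
G(11) = mex{0,0} = 1
G(12) = mex{0,0} = 1
G(13) = mex{0,0} = 1
G(14) = mex{0,0} = 1
G(15) = mex{0,0} = 1
G(16) = mex{0,0} = 1
G(17) = mex{0,0} = 1
G(18) = mex{1,0} = 2
G(19) = mex{1,1} = 0
G(20) = mex{1,1} = 0
G(21) = mex{1,1} = 0
G(22) = mex{1,1} = 0
G(23) = mex{1,1} = 0
G(24) = mex{1,1} = 0
G(25) = mex{1,1} = 0
G(26) = mex{1,1} = 0
G(27) = mex{2,1} = 0
G(28) = mex{0,2} = 1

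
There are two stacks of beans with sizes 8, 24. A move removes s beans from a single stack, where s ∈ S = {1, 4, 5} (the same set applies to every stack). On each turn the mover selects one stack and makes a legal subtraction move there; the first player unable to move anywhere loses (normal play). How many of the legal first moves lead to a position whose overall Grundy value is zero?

0

All stacks use S = {1, 4, 5}:
G(0) = 0
G(1) = mex{0} = 1
G(2) = mex{1} = 0
G(3) = mex{0} = 1
G(4) = mex{1,0} = 2
G(5) = mex{2,1,0} = 3
G(6) = mex{3,0,1} = 2
G(7) = mex{2,1,0} = 3
G(8) = mex{3,2,1} = 0
G(9) = mex{0,3,2} = 1
G(10) = mex{1,2,3} = 0
G(11) = mex{0,3,2} = 1
G(12) = mex{1,0,3} = 2
G(13) = mex{2,1,0} = 3
G(14) = mex{3,0,1} = 2
G(15) = mex{2,1,0} = 3
G(16) = mex{3,2,1} = 0
G(17) = mex{0,3,2} = 1
G(18) = mex{1,2,3} = 0
G(19) = mex{0,3,2} = 1
G(20) = mex{1,0,3} = 2
G(21) = mex{2,1,0} = 3
G(22) = mex{3,0,1} = 2
G(23) = mex{2,1,0} = 3
G(24) = mex{3,2,1} = 0
Stack A: G(8) = 0.
Stack B: G(24) = 0.
Combined Grundy value = 0 ⊕ 0 = 0.
A winning move leaves total XOR = 0, i.e. changes one component's Grundy value g to g ⊕ X where X is the current total.
Stack A: target g' = 0⊕0 = 0, but every legal move changes the Grundy value (mex property), so 0 moves.
Stack B: target g' = 0⊕0 = 0, but every legal move changes the Grundy value (mex property), so 0 moves.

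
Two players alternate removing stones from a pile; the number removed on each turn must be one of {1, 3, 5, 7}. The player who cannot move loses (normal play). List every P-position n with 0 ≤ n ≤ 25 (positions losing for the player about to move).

0, 2, 4, 6, 8, 10, 12, 14, 16, 18, 20, 22, 24

G(0) = 0
G(1) = mex{0} = 1
G(2) = mex{1} = 0
G(3) = mex{0,0} = 1
G(4) = mex{1,1} = 0
G(5) = mex{0,0,0} = 1
G(6) = mex{1,1,1} = 0
G(7) = mex{0,0,0,0} = 1
G(8) = mex{1,1,1,1} = 0
G(9) = mex{0,0,0,0} = 1
G(10) = mex{1,1,1,1} = 0
G(11) = mex{0,0,0,0} = 1
G(12) = mex{1,1,1,1} = 0
G(13) = mex{0,0,0,0} = 1
G(14) = mex{1,1,1,1} = 0
G(15) = mex{0,0,0,0} = 1
G(16) = mex{1,1,1,1} = 0
G(17) = mex{0,0,0,0} = 1
G(18) = mex{1,1,1,1} = 0
G(19) = mex{0,0,0,0} = 1
G(20) = mex{1,1,1,1} = 0
G(21) = mex{0,0,0,0} = 1
G(22) = mex{1,1,1,1} = 0
G(23) = mex{0,0,0,0} = 1
G(24) = mex{1,1,1,1} = 0
G(25) = mex{0,0,0,0} = 1
P-positions are exactly the n with G(n) = 0.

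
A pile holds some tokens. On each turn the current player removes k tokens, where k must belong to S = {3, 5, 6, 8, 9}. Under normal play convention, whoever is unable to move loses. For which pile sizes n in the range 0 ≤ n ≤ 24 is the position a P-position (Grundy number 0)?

0, 1, 2, 12, 13, 14, 24

G(0) = 0
G(1) = mex{} = 0
G(2) = mex{} = 0
G(3) = mex{0} = 1
G(4) = mex{0} = 1
G(5) = mex{0,0} = 1
G(6) = mex{1,0,0} = 2
G(7) = mex{1,0,0} = 2
G(8) = mex{1,1,0,0} = 2
G(9) = mex{2,1,1,0,0} = 3
G(10) = mex{2,1,1,0,0} = 3
G(11) = mex{2,2,1,1,0} = 3
G(12) = mex{3,2,2,1,1} = 0
G(13) = mex{3,2,2,1,1} = 0
G(14) = mex{3,3,2,2,1} = 0
G(15) = mex{0,3,3,2,2} = 1
G(16) = mex{0,3,3,2,2} = 1
G(17) = mex{0,0,3,3,2} = 1
G(18) = mex{1,0,0,3,3} = 2
G(19) = mex{1,0,0,3,3} = 2
G(20) = mex{1,1,0,0,3} = 2
G(21) = mex{2,1,1,0,0} = 3
G(22) = mex{2,1,1,0,0} = 3
G(23) = mex{2,2,1,1,0} = 3
G(24) = mex{3,2,2,1,1} = 0
P-positions are exactly the n with G(n) = 0.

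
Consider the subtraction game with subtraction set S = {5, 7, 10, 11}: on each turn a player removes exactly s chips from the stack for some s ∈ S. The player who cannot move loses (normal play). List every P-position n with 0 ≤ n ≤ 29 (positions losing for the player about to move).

0, 1, 2, 3, 4, 16, 17, 18, 19, 20

n :  0  1  2  3  4  5  6  7  8  9 10 11 12 13 14 15 16 17 18 19 20 21 22 23 24 25 26 27 28 29
G :  0  0  0  0  0  1  1  1  1  1  2  2  2  2  2  3  0  0  0  0  0  1  1  1  1  1  2  2  2  2
P-positions are exactly the n with G(n) = 0.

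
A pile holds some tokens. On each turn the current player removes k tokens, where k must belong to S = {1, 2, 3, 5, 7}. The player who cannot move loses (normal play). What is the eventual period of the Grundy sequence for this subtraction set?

4

n :  0  1  2  3  4  5  6  7  8  9 10 11 12 13 14
G :  0  1  2  3  0  1  2  3  0  1  2  3  0  1  2
G(n+4) = G(n) holds for n = 0,…,6 (a full window of length max(S) = 7), so the sequence is purely periodic with period 4.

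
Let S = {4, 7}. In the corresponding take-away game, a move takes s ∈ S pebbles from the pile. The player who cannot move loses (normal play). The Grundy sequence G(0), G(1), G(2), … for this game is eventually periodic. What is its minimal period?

11

G(0) = 0
G(1) = mex{} = 0
G(2) = mex{} = 0
G(3) = mex{} = 0
G(4) = mex{0} = 1
G(5) = mex{0} = 1
G(6) = mex{0} = 1
G(7) = mex{0,0} = 1
G(8) = mex{1,0} = 2
G(9) = mex{1,0} = 2
G(10) = mex{1,0} = 2
G(11) = mex{1,1} = 0
G(12) = mex{2,1} = 0
G(13) = mex{2,1} = 0
G(14) = mex{2,1} = 0
G(15) = mex{0,2} = 1
G(16) = mex{0,2} = 1
G(17) = mex{0,2} = 1
G(18) = mex{0,0} = 1
G(19) = mex{1,0} = 2
G(20) = mex{1,0} = 2
G(21) = mex{1,0} = 2
G(22) = mex{1,1} = 0
G(23) = mex{2,1} = 0
G(n+11) = G(n) holds for n = 0,…,6 (a full window of length max(S) = 7), so the sequence is purely periodic with period 11.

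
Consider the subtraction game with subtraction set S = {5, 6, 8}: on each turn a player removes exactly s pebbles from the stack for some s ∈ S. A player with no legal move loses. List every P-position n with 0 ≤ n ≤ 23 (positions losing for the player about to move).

G(0) = 0
G(1) = mex{} = 0
G(2) = mex{} = 0
G(3) = mex{} = 0
G(4) = mex{} = 0
G(5) = mex{0} = 1
G(6) = mex{0,0} = 1
G(7) = mex{0,0} = 1
G(8) = mex{0,0,0} = 1
G(9) = mex{0,0,0} = 1
G(10) = mex{1,0,0} = 2
G(11) = mex{1,1,0} = 2
G(12) = mex{1,1,0} = 2
G(13) = mex{1,1,1} = 0
G(14) = mex{1,1,1} = 0
G(15) = mex{2,1,1} = 0
G(16) = mex{2,2,1} = 0
G(17) = mex{2,2,1} = 0
G(18) = mex{0,2,2} = 1
G(19) = mex{0,0,2} = 1
G(20) = mex{0,0,2} = 1
G(21) = mex{0,0,0} = 1
G(22) = mex{0,0,0} = 1
G(23) = mex{1,0,0} = 2
P-positions are exactly the n with G(n) = 0.

0, 1, 2, 3, 4, 13, 14, 15, 16, 17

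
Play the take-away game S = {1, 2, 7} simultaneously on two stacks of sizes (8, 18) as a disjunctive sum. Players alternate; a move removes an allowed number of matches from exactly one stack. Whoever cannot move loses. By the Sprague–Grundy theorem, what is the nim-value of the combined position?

2

All stacks use S = {1, 2, 7}:
n :  0  1  2  3  4  5  6  7  8  9 10 11 12 13 14 15 16 17 18
G :  0  1  2  0  1  2  0  1  2  0  1  2  0  1  2  0  1  2  0
Stack A: G(8) = 2.
Stack B: G(18) = 0.
Combined Grundy value = 2 ⊕ 0 = 2.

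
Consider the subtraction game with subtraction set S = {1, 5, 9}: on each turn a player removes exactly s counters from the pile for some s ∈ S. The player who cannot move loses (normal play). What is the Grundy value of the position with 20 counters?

0

G(0) = 0
G(1) = mex{0} = 1
G(2) = mex{1} = 0
G(3) = mex{0} = 1
G(4) = mex{1} = 0
G(5) = mex{0,0} = 1
G(6) = mex{1,1} = 0
G(7) = mex{0,0} = 1
G(8) = mex{1,1} = 0
G(9) = mex{0,0,0} = 1
G(10) = mex{1,1,1} = 0
G(11) = mex{0,0,0} = 1
G(12) = mex{1,1,1} = 0
G(13) = mex{0,0,0} = 1
G(14) = mex{1,1,1} = 0
G(15) = mex{0,0,0} = 1
G(16) = mex{1,1,1} = 0
G(17) = mex{0,0,0} = 1
G(18) = mex{1,1,1} = 0
G(19) = mex{0,0,0} = 1
G(20) = mex{1,1,1} = 0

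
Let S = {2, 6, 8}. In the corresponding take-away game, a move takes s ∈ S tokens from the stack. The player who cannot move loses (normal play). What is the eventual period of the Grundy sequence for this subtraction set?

G(0) = 0
G(1) = mex{} = 0
G(2) = mex{0} = 1
G(3) = mex{0} = 1
G(4) = mex{1} = 0
G(5) = mex{1} = 0
G(6) = mex{0,0} = 1
G(7) = mex{0,0} = 1
G(8) = mex{1,1,0} = 2
G(9) = mex{1,1,0} = 2
G(10) = mex{2,0,1} = 3
G(11) = mex{2,0,1} = 3
G(12) = mex{3,1,0} = 2
G(13) = mex{3,1,0} = 2
G(14) = mex{2,2,1} = 0
G(15) = mex{2,2,1} = 0
G(16) = mex{0,3,2} = 1
G(17) = mex{0,3,2} = 1
G(18) = mex{1,2,3} = 0
G(19) = mex{1,2,3} = 0
G(20) = mex{0,0,2} = 1
G(21) = mex{0,0,2} = 1
G(22) = mex{1,1,0} = 2
G(23) = mex{1,1,0} = 2
G(24) = mex{2,0,1} = 3
G(25) = mex{2,0,1} = 3
G(26) = mex{3,1,0} = 2
G(27) = mex{3,1,0} = 2
G(28) = mex{2,2,1} = 0
G(29) = mex{2,2,1} = 0
G(n+14) = G(n) holds for n = 0,…,7 (a full window of length max(S) = 8), so the sequence is purely periodic with period 14.

14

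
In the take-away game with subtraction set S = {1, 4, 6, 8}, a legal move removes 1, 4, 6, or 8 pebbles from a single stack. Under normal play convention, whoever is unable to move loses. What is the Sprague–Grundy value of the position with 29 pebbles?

G(0) = 0
G(1) = mex{0} = 1
G(2) = mex{1} = 0
G(3) = mex{0} = 1
G(4) = mex{1,0} = 2
G(5) = mex{2,1} = 0
G(6) = mex{0,0,0} = 1
G(7) = mex{1,1,1} = 0
G(8) = mex{0,2,0,0} = 1
G(9) = mex{1,0,1,1} = 2
G(10) = mex{2,1,2,0} = 3
G(11) = mex{3,0,0,1} = 2
G(12) = mex{2,1,1,2} = 0
G(13) = mex{0,2,0,0} = 1
G(14) = mex{1,3,1,1} = 0
G(15) = mex{0,2,2,0} = 1
G(16) = mex{1,0,3,1} = 2
G(17) = mex{2,1,2,2} = 0
G(18) = mex{0,0,0,3} = 1
G(19) = mex{1,1,1,2} = 0
G(20) = mex{0,2,0,0} = 1
G(21) = mex{1,0,1,1} = 2
G(22) = mex{2,1,2,0} = 3
G(23) = mex{3,0,0,1} = 2
G(24) = mex{2,1,1,2} = 0
G(25) = mex{0,2,0,0} = 1
G(26) = mex{1,3,1,1} = 0
G(27) = mex{0,2,2,0} = 1
G(28) = mex{1,0,3,1} = 2
G(29) = mex{2,1,2,2} = 0

0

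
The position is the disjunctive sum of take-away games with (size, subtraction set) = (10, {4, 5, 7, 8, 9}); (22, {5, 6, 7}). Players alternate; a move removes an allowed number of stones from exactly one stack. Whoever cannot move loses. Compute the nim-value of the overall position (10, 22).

Stack A, S = {4, 5, 7, 8, 9}:
G(0) = 0
G(1) = mex{} = 0
G(2) = mex{} = 0
G(3) = mex{} = 0
G(4) = mex{0} = 1
G(5) = mex{0,0} = 1
G(6) = mex{0,0} = 1
G(7) = mex{0,0,0} = 1
G(8) = mex{1,0,0,0} = 2
G(9) = mex{1,1,0,0,0} = 2
G(10) = mex{1,1,0,0,0} = 2
G_A(10) = 2.
Stack B, S = {5, 6, 7}:
n :  0  1  2  3  4  5  6  7  8  9 10 11 12 13 14 15 16 17 18 19 20 21 22
G :  0  0  0  0  0  1  1  1  1  1  2  2  0  0  0  0  0  1  1  1  1  1  2
G_B(22) = 2.
Combined Grundy value = 2 ⊕ 2 = 0.

0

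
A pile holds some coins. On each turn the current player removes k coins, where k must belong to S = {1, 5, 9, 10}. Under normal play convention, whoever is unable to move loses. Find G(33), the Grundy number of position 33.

G(0) = 0
G(1) = mex{0} = 1
G(2) = mex{1} = 0
G(3) = mex{0} = 1
G(4) = mex{1} = 0
G(5) = mex{0,0} = 1
G(6) = mex{1,1} = 0
G(7) = mex{0,0} = 1
G(8) = mex{1,1} = 0
G(9) = mex{0,0,0} = 1
G(10) = mex{1,1,1,0} = 2
G(11) = mex{2,0,0,1} = 3
G(12) = mex{3,1,1,0} = 2
G(13) = mex{2,0,0,1} = 3
G(14) = mex{3,1,1,0} = 2
G(15) = mex{2,2,0,1} = 3
G(16) = mex{3,3,1,0} = 2
G(17) = mex{2,2,0,1} = 3
G(18) = mex{3,3,1,0} = 2
G(19) = mex{2,2,2,1} = 0
G(20) = mex{0,3,3,2} = 1
G(21) = mex{1,2,2,3} = 0
G(22) = mex{0,3,3,2} = 1
G(23) = mex{1,2,2,3} = 0
G(24) = mex{0,0,3,2} = 1
G(25) = mex{1,1,2,3} = 0
G(26) = mex{0,0,3,2} = 1
G(27) = mex{1,1,2,3} = 0
G(28) = mex{0,0,0,2} = 1
G(29) = mex{1,1,1,0} = 2
G(30) = mex{2,0,0,1} = 3
G(31) = mex{3,1,1,0} = 2
G(32) = mex{2,0,0,1} = 3
G(33) = mex{3,1,1,0} = 2

2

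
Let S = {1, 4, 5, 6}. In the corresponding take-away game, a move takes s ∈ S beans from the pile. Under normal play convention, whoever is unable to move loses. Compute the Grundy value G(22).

2

G(0) = 0
G(1) = mex{0} = 1
G(2) = mex{1} = 0
G(3) = mex{0} = 1
G(4) = mex{1,0} = 2
G(5) = mex{2,1,0} = 3
G(6) = mex{3,0,1,0} = 2
G(7) = mex{2,1,0,1} = 3
G(8) = mex{3,2,1,0} = 4
G(9) = mex{4,3,2,1} = 0
G(10) = mex{0,2,3,2} = 1
G(11) = mex{1,3,2,3} = 0
G(12) = mex{0,4,3,2} = 1
G(13) = mex{1,0,4,3} = 2
G(14) = mex{2,1,0,4} = 3
G(15) = mex{3,0,1,0} = 2
G(16) = mex{2,1,0,1} = 3
G(17) = mex{3,2,1,0} = 4
G(18) = mex{4,3,2,1} = 0
G(19) = mex{0,2,3,2} = 1
G(20) = mex{1,3,2,3} = 0
G(21) = mex{0,4,3,2} = 1
G(22) = mex{1,0,4,3} = 2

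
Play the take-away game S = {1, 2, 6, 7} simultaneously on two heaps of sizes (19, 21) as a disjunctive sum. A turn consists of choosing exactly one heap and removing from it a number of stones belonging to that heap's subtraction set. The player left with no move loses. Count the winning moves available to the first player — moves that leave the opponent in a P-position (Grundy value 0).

All heaps use S = {1, 2, 6, 7}:
G(0) = 0
G(1) = mex{0} = 1
G(2) = mex{1,0} = 2
G(3) = mex{2,1} = 0
G(4) = mex{0,2} = 1
G(5) = mex{1,0} = 2
G(6) = mex{2,1,0} = 3
G(7) = mex{3,2,1,0} = 4
G(8) = mex{4,3,2,1} = 0
G(9) = mex{0,4,0,2} = 1
G(10) = mex{1,0,1,0} = 2
G(11) = mex{2,1,2,1} = 0
G(12) = mex{0,2,3,2} = 1
G(13) = mex{1,0,4,3} = 2
G(14) = mex{2,1,0,4} = 3
G(15) = mex{3,2,1,0} = 4
G(16) = mex{4,3,2,1} = 0
G(17) = mex{0,4,0,2} = 1
G(18) = mex{1,0,1,0} = 2
G(19) = mex{2,1,2,1} = 0
G(20) = mex{0,2,3,2} = 1
G(21) = mex{1,0,4,3} = 2
Heap A: G(19) = 0.
Heap B: G(21) = 2.
Combined Grundy value = 0 ⊕ 2 = 2.
A winning move leaves total XOR = 0, i.e. changes one component's Grundy value g to g ⊕ X where X is the current total.
Heap A: need g' = 0⊕2 = 2. Options: 19−1→G=2, 19−2→G=1, 19−6→G=2, 19−7→G=1. Hits: 2.
Heap B: need g' = 2⊕2 = 0. Options: 21−1→G=1, 21−2→G=0, 21−6→G=4, 21−7→G=3. Hits: 1.

3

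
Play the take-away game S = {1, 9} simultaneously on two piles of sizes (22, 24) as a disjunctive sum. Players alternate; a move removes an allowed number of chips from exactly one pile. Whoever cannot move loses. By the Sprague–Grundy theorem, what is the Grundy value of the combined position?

All piles use S = {1, 9}:
G(0) = 0
G(1) = mex{0} = 1
G(2) = mex{1} = 0
G(3) = mex{0} = 1
G(4) = mex{1} = 0
G(5) = mex{0} = 1
G(6) = mex{1} = 0
G(7) = mex{0} = 1
G(8) = mex{1} = 0
G(9) = mex{0,0} = 1
G(10) = mex{1,1} = 0
G(11) = mex{0,0} = 1
G(12) = mex{1,1} = 0
G(13) = mex{0,0} = 1
G(14) = mex{1,1} = 0
G(15) = mex{0,0} = 1
G(16) = mex{1,1} = 0
G(17) = mex{0,0} = 1
G(18) = mex{1,1} = 0
G(19) = mex{0,0} = 1
G(20) = mex{1,1} = 0
G(21) = mex{0,0} = 1
G(22) = mex{1,1} = 0
G(23) = mex{0,0} = 1
G(24) = mex{1,1} = 0
Pile A: G(22) = 0.
Pile B: G(24) = 0.
Combined Grundy value = 0 ⊕ 0 = 0.

0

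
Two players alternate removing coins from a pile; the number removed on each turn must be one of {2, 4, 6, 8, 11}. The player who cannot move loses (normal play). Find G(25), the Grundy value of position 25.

n :  0  1  2  3  4  5  6  7  8  9 10 11 12 13 14 15 16 17 18 19 20 21 22 23 24 25
G :  0  0  1  1  2  2  3  3  4  4  0  5  1  0  2  1  3  2  4  3  0  4  1  0  2  1

1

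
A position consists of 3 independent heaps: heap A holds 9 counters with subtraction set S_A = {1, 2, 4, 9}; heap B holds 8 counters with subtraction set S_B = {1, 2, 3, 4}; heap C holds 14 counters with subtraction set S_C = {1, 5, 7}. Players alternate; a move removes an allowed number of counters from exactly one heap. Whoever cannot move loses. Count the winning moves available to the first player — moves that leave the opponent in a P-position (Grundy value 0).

0

Heap A, S = {1, 2, 4, 9}:
n : 0 1 2 3 4 5 6 7 8 9
G : 0 1 2 0 1 2 0 1 2 3
G_A(9) = 3.
Heap B, S = {1, 2, 3, 4}:
G(0) = 0
G(1) = mex{0} = 1
G(2) = mex{1,0} = 2
G(3) = mex{2,1,0} = 3
G(4) = mex{3,2,1,0} = 4
G(5) = mex{4,3,2,1} = 0
G(6) = mex{0,4,3,2} = 1
G(7) = mex{1,0,4,3} = 2
G(8) = mex{2,1,0,4} = 3
G_B(8) = 3.
Heap C, S = {1, 5, 7}:
G(0) = 0
G(1) = mex{0} = 1
G(2) = mex{1} = 0
G(3) = mex{0} = 1
G(4) = mex{1} = 0
G(5) = mex{0,0} = 1
G(6) = mex{1,1} = 0
G(7) = mex{0,0,0} = 1
G(8) = mex{1,1,1} = 0
G(9) = mex{0,0,0} = 1
G(10) = mex{1,1,1} = 0
G(11) = mex{0,0,0} = 1
G(12) = mex{1,1,1} = 0
G(13) = mex{0,0,0} = 1
G(14) = mex{1,1,1} = 0
G_C(14) = 0.
Combined Grundy value = 3 ⊕ 3 ⊕ 0 = 0.
A winning move leaves total XOR = 0, i.e. changes one component's Grundy value g to g ⊕ X where X is the current total.
Heap A: target g' = 3⊕0 = 3, but every legal move changes the Grundy value (mex property), so 0 moves.
Heap B: target g' = 3⊕0 = 3, but every legal move changes the Grundy value (mex property), so 0 moves.
Heap C: target g' = 0⊕0 = 0, but every legal move changes the Grundy value (mex property), so 0 moves.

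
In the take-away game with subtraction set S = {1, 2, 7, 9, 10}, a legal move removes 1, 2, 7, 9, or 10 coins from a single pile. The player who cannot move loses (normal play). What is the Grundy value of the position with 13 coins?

n :  0  1  2  3  4  5  6  7  8  9 10 11 12 13
G :  0  1  2  0  1  2  0  1  2  3  4  0  1  2

2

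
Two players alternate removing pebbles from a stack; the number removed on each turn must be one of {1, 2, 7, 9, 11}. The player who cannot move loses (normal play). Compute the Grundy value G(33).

1

n :  0  1  2  3  4  5  6  7  8  9 10 11 12 13 14 15 16 17 18 19 20 21 22 23 24 25 26 27 28 29 30 31 32 33
G :  0  1  2  0  1  2  0  1  2  3  4  5  3  4  5  3  0  1  2  0  1  2  0  1  2  3  4  5  3  4  5  3  0  1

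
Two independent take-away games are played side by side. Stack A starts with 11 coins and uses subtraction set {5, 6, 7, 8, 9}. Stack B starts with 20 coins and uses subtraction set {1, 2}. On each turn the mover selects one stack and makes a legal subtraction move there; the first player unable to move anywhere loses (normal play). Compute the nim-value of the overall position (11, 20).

Stack A, S = {5, 6, 7, 8, 9}:
n :  0  1  2  3  4  5  6  7  8  9 10 11
G :  0  0  0  0  0  1  1  1  1  1  2  2
G_A(11) = 2.
Stack B, S = {1, 2}:
n :  0  1  2  3  4  5  6  7  8  9 10 11 12 13 14 15 16 17 18 19 20
G :  0  1  2  0  1  2  0  1  2  0  1  2  0  1  2  0  1  2  0  1  2
G_B(20) = 2.
Combined Grundy value = 2 ⊕ 2 = 0.

0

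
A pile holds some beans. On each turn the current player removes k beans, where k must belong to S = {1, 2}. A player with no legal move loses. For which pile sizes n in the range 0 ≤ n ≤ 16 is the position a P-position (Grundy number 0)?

G(0) = 0
G(1) = mex{0} = 1
G(2) = mex{1,0} = 2
G(3) = mex{2,1} = 0
G(4) = mex{0,2} = 1
G(5) = mex{1,0} = 2
G(6) = mex{2,1} = 0
G(7) = mex{0,2} = 1
G(8) = mex{1,0} = 2
G(9) = mex{2,1} = 0
G(10) = mex{0,2} = 1
G(11) = mex{1,0} = 2
G(12) = mex{2,1} = 0
G(13) = mex{0,2} = 1
G(14) = mex{1,0} = 2
G(15) = mex{2,1} = 0
G(16) = mex{0,2} = 1
P-positions are exactly the n with G(n) = 0.

0, 3, 6, 9, 12, 15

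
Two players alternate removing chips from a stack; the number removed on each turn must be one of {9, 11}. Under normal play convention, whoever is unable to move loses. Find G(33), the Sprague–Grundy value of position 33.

1

G(0) = 0
G(1) = mex{} = 0
G(2) = mex{} = 0
G(3) = mex{} = 0
G(4) = mex{} = 0
G(5) = mex{} = 0
G(6) = mex{} = 0
G(7) = mex{} = 0
G(8) = mex{} = 0
G(9) = mex{0} = 1
G(10) = mex{0} = 1
G(11) = mex{0,0} = 1
G(12) = mex{0,0} = 1
G(13) = mex{0,0} = 1
G(14) = mex{0,0} = 1
G(15) = mex{0,0} = 1
G(16) = mex{0,0} = 1
G(17) = mex{0,0} = 1
G(18) = mex{1,0} = 2
G(19) = mex{1,0} = 2
G(20) = mex{1,1} = 0
G(21) = mex{1,1} = 0
G(22) = mex{1,1} = 0
G(23) = mex{1,1} = 0
G(24) = mex{1,1} = 0
G(25) = mex{1,1} = 0
G(26) = mex{1,1} = 0
G(27) = mex{2,1} = 0
G(28) = mex{2,1} = 0
G(29) = mex{0,2} = 1
G(30) = mex{0,2} = 1
G(31) = mex{0,0} = 1
G(32) = mex{0,0} = 1
G(33) = mex{0,0} = 1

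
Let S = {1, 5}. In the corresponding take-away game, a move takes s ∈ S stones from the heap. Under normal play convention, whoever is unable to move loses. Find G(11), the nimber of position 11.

n :  0  1  2  3  4  5  6  7  8  9 10 11
G :  0  1  0  1  0  1  0  1  0  1  0  1

1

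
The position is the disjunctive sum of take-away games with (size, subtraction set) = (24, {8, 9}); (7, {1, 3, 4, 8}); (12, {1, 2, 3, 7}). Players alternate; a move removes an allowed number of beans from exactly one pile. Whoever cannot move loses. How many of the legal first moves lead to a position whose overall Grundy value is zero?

Pile A, S = {8, 9}:
G(0) = 0
G(1) = mex{} = 0
G(2) = mex{} = 0
G(3) = mex{} = 0
G(4) = mex{} = 0
G(5) = mex{} = 0
G(6) = mex{} = 0
G(7) = mex{} = 0
G(8) = mex{0} = 1
G(9) = mex{0,0} = 1
G(10) = mex{0,0} = 1
G(11) = mex{0,0} = 1
G(12) = mex{0,0} = 1
G(13) = mex{0,0} = 1
G(14) = mex{0,0} = 1
G(15) = mex{0,0} = 1
G(16) = mex{1,0} = 2
G(17) = mex{1,1} = 0
G(18) = mex{1,1} = 0
G(19) = mex{1,1} = 0
G(20) = mex{1,1} = 0
G(21) = mex{1,1} = 0
G(22) = mex{1,1} = 0
G(23) = mex{1,1} = 0
G(24) = mex{2,1} = 0
G_A(24) = 0.
Pile B, S = {1, 3, 4, 8}:
G(0) = 0
G(1) = mex{0} = 1
G(2) = mex{1} = 0
G(3) = mex{0,0} = 1
G(4) = mex{1,1,0} = 2
G(5) = mex{2,0,1} = 3
G(6) = mex{3,1,0} = 2
G(7) = mex{2,2,1} = 0
G_B(7) = 0.
Pile C, S = {1, 2, 3, 7}:
n :  0  1  2  3  4  5  6  7  8  9 10 11 12
G :  0  1  2  3  0  1  2  3  0  1  2  3  0
G_C(12) = 0.
Combined Grundy value = 0 ⊕ 0 ⊕ 0 = 0.
A winning move leaves total XOR = 0, i.e. changes one component's Grundy value g to g ⊕ X where X is the current total.
Pile A: target g' = 0⊕0 = 0, but every legal move changes the Grundy value (mex property), so 0 moves.
Pile B: target g' = 0⊕0 = 0, but every legal move changes the Grundy value (mex property), so 0 moves.
Pile C: target g' = 0⊕0 = 0, but every legal move changes the Grundy value (mex property), so 0 moves.

0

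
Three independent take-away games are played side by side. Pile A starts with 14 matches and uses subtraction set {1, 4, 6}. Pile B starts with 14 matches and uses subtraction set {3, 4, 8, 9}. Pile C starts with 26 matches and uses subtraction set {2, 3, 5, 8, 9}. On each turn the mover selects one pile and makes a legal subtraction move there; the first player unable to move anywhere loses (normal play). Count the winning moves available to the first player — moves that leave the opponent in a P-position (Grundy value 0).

Pile A, S = {1, 4, 6}:
G(0) = 0
G(1) = mex{0} = 1
G(2) = mex{1} = 0
G(3) = mex{0} = 1
G(4) = mex{1,0} = 2
G(5) = mex{2,1} = 0
G(6) = mex{0,0,0} = 1
G(7) = mex{1,1,1} = 0
G(8) = mex{0,2,0} = 1
G(9) = mex{1,0,1} = 2
G(10) = mex{2,1,2} = 0
G(11) = mex{0,0,0} = 1
G(12) = mex{1,1,1} = 0
G(13) = mex{0,2,0} = 1
G(14) = mex{1,0,1} = 2
G_A(14) = 2.
Pile B, S = {3, 4, 8, 9}:
n :  0  1  2  3  4  5  6  7  8  9 10 11 12 13 14
G :  0  0  0  1  1  1  2  0  2  3  1  3  0  0  0
G_B(14) = 0.
Pile C, S = {2, 3, 5, 8, 9}:
G(0) = 0
G(1) = mex{} = 0
G(2) = mex{0} = 1
G(3) = mex{0,0} = 1
G(4) = mex{1,0} = 2
G(5) = mex{1,1,0} = 2
G(6) = mex{2,1,0} = 3
G(7) = mex{2,2,1} = 0
G(8) = mex{3,2,1,0} = 4
G(9) = mex{0,3,2,0,0} = 1
G(10) = mex{4,0,2,1,0} = 3
G(11) = mex{1,4,3,1,1} = 0
G(12) = mex{3,1,0,2,1} = 4
G(13) = mex{0,3,4,2,2} = 1
G(14) = mex{4,0,1,3,2} = 5
G(15) = mex{1,4,3,0,3} = 2
G(16) = mex{5,1,0,4,0} = 2
G(17) = mex{2,5,4,1,4} = 0
G(18) = mex{2,2,1,3,1} = 0
G(19) = mex{0,2,5,0,3} = 1
G(20) = mex{0,0,2,4,0} = 1
G(21) = mex{1,0,2,1,4} = 3
G(22) = mex{1,1,0,5,1} = 2
G(23) = mex{3,1,0,2,5} = 4
G(24) = mex{2,3,1,2,2} = 0
G(25) = mex{4,2,1,0,2} = 3
G(26) = mex{0,4,3,0,0} = 1
G_C(26) = 1.
Combined Grundy value = 2 ⊕ 0 ⊕ 1 = 3.
A winning move leaves total XOR = 0, i.e. changes one component's Grundy value g to g ⊕ X where X is the current total.
Pile A: need g' = 2⊕3 = 1. Options: 14−1→G=1, 14−4→G=0, 14−6→G=1. Hits: 2.
Pile B: need g' = 0⊕3 = 3. Options: 14−3→G=3, 14−4→G=1, 14−8→G=2, 14−9→G=1. Hits: 1.
Pile C: need g' = 1⊕3 = 2. Options: 26−2→G=0, 26−3→G=4, 26−5→G=3, 26−8→G=0, 26−9→G=0. Hits: 0.

3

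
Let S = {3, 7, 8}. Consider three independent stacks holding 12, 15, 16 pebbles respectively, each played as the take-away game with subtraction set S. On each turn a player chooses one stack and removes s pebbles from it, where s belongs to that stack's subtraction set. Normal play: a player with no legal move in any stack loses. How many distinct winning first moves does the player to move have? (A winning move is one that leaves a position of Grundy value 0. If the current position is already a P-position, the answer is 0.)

All stacks use S = {3, 7, 8}:
n :  0  1  2  3  4  5  6  7  8  9 10 11 12 13 14 15 16
G :  0  0  0  1  1  1  0  2  2  1  3  0  0  2  1  1  0
Stack A: G(12) = 0.
Stack B: G(15) = 1.
Stack C: G(16) = 0.
Combined Grundy value = 0 ⊕ 1 ⊕ 0 = 1.
A winning move leaves total XOR = 0, i.e. changes one component's Grundy value g to g ⊕ X where X is the current total.
Stack A: need g' = 0⊕1 = 1. Options: 12−3→G=1, 12−7→G=1, 12−8→G=1. Hits: 3.
Stack B: need g' = 1⊕1 = 0. Options: 15−3→G=0, 15−7→G=2, 15−8→G=2. Hits: 1.
Stack C: need g' = 0⊕1 = 1. Options: 16−3→G=2, 16−7→G=1, 16−8→G=2. Hits: 1.

5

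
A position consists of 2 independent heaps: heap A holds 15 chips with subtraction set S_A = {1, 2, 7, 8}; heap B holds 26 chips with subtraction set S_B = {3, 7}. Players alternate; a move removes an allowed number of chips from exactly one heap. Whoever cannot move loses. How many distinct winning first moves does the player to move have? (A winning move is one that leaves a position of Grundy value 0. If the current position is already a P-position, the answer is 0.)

0

Heap A, S = {1, 2, 7, 8}:
G(0) = 0
G(1) = mex{0} = 1
G(2) = mex{1,0} = 2
G(3) = mex{2,1} = 0
G(4) = mex{0,2} = 1
G(5) = mex{1,0} = 2
G(6) = mex{2,1} = 0
G(7) = mex{0,2,0} = 1
G(8) = mex{1,0,1,0} = 2
G(9) = mex{2,1,2,1} = 0
G(10) = mex{0,2,0,2} = 1
G(11) = mex{1,0,1,0} = 2
G(12) = mex{2,1,2,1} = 0
G(13) = mex{0,2,0,2} = 1
G(14) = mex{1,0,1,0} = 2
G(15) = mex{2,1,2,1} = 0
G_A(15) = 0.
Heap B, S = {3, 7}:
n :  0  1  2  3  4  5  6  7  8  9 10 11 12 13 14 15 16 17 18 19 20 21 22 23 24 25 26
G :  0  0  0  1  1  1  0  2  2  1  0  0  0  1  1  1  0  2  2  1  0  0  0  1  1  1  0
G_B(26) = 0.
Combined Grundy value = 0 ⊕ 0 = 0.
A winning move leaves total XOR = 0, i.e. changes one component's Grundy value g to g ⊕ X where X is the current total.
Heap A: target g' = 0⊕0 = 0, but every legal move changes the Grundy value (mex property), so 0 moves.
Heap B: target g' = 0⊕0 = 0, but every legal move changes the Grundy value (mex property), so 0 moves.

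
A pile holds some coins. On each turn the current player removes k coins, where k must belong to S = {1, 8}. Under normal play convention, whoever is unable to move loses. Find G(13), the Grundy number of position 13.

0

n :  0  1  2  3  4  5  6  7  8  9 10 11 12 13
G :  0  1  0  1  0  1  0  1  2  0  1  0  1  0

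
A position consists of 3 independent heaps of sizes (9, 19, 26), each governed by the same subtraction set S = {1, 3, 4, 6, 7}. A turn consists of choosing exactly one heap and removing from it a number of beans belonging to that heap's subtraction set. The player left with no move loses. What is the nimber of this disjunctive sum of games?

2

All heaps use S = {1, 3, 4, 6, 7}:
n :  0  1  2  3  4  5  6  7  8  9 10 11 12 13 14 15 16 17 18 19 20 21 22 23 24 25 26
G :  0  1  0  1  2  3  2  3  4  5  0  1  0  1  2  3  2  3  4  5  0  1  0  1  2  3  2
Heap A: G(9) = 5.
Heap B: G(19) = 5.
Heap C: G(26) = 2.
Combined Grundy value = 5 ⊕ 5 ⊕ 2 = 2.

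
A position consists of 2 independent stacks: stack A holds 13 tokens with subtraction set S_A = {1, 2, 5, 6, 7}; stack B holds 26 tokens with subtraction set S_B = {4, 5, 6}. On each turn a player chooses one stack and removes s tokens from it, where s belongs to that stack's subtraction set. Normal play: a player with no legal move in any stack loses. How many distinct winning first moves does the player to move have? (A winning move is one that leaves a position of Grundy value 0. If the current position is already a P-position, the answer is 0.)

1

Stack A, S = {1, 2, 5, 6, 7}:
n :  0  1  2  3  4  5  6  7  8  9 10 11 12 13
G :  0  1  2  0  1  2  3  4  5  3  4  0  1  2
G_A(13) = 2.
Stack B, S = {4, 5, 6}:
n :  0  1  2  3  4  5  6  7  8  9 10 11 12 13 14 15 16 17 18 19 20 21 22 23 24 25 26
G :  0  0  0  0  1  1  1  1  2  2  0  0  0  0  1  1  1  1  2  2  0  0  0  0  1  1  1
G_B(26) = 1.
Combined Grundy value = 2 ⊕ 1 = 3.
A winning move leaves total XOR = 0, i.e. changes one component's Grundy value g to g ⊕ X where X is the current total.
Stack A: need g' = 2⊕3 = 1. Options: 13−1→G=1, 13−2→G=0, 13−5→G=5, 13−6→G=4, 13−7→G=3. Hits: 1.
Stack B: need g' = 1⊕3 = 2. Options: 26−4→G=0, 26−5→G=0, 26−6→G=0. Hits: 0.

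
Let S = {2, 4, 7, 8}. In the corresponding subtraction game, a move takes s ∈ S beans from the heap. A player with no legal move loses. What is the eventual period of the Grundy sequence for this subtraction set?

G(0) = 0
G(1) = mex{} = 0
G(2) = mex{0} = 1
G(3) = mex{0} = 1
G(4) = mex{1,0} = 2
G(5) = mex{1,0} = 2
G(6) = mex{2,1} = 0
G(7) = mex{2,1,0} = 3
G(8) = mex{0,2,0,0} = 1
G(9) = mex{3,2,1,0} = 4
G(10) = mex{1,0,1,1} = 2
G(11) = mex{4,3,2,1} = 0
G(12) = mex{2,1,2,2} = 0
G(13) = mex{0,4,0,2} = 1
G(14) = mex{0,2,3,0} = 1
G(15) = mex{1,0,1,3} = 2
G(16) = mex{1,0,4,1} = 2
G(17) = mex{2,1,2,4} = 0
G(18) = mex{2,1,0,2} = 3
G(19) = mex{0,2,0,0} = 1
G(20) = mex{3,2,1,0} = 4
G(21) = mex{1,0,1,1} = 2
G(22) = mex{4,3,2,1} = 0
G(23) = mex{2,1,2,2} = 0
G(n+11) = G(n) holds for n = 0,…,7 (a full window of length max(S) = 8), so the sequence is purely periodic with period 11.

11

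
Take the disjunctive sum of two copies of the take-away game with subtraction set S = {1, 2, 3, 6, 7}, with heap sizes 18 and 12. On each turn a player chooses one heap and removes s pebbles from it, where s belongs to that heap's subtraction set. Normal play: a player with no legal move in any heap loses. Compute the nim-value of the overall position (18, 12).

2

All heaps use S = {1, 2, 3, 6, 7}:
G(0) = 0
G(1) = mex{0} = 1
G(2) = mex{1,0} = 2
G(3) = mex{2,1,0} = 3
G(4) = mex{3,2,1} = 0
G(5) = mex{0,3,2} = 1
G(6) = mex{1,0,3,0} = 2
G(7) = mex{2,1,0,1,0} = 3
G(8) = mex{3,2,1,2,1} = 0
G(9) = mex{0,3,2,3,2} = 1
G(10) = mex{1,0,3,0,3} = 2
G(11) = mex{2,1,0,1,0} = 3
G(12) = mex{3,2,1,2,1} = 0
G(13) = mex{0,3,2,3,2} = 1
G(14) = mex{1,0,3,0,3} = 2
G(15) = mex{2,1,0,1,0} = 3
G(16) = mex{3,2,1,2,1} = 0
G(17) = mex{0,3,2,3,2} = 1
G(18) = mex{1,0,3,0,3} = 2
Heap A: G(18) = 2.
Heap B: G(12) = 0.
Combined Grundy value = 2 ⊕ 0 = 2.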